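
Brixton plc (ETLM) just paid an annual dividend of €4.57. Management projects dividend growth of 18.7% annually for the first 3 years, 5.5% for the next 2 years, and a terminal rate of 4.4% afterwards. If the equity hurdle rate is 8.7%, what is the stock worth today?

€163.87

Three-stage DDM. Project D₁…D_5; terminal Gordon value at t=5 with g = 0.044; discount at r = 0.087.
D_1 = 5.4246
D_2 = 6.4390
D_3 = 7.6431
D_4 = 8.0634
D_5 = 8.5069
TV_5 = 8.8812/(0.087−0.044) = 206.5405
P₀ = Σ Dₜ/(1+r)ᵗ + TV_5/(1+r)^5 = 163.8720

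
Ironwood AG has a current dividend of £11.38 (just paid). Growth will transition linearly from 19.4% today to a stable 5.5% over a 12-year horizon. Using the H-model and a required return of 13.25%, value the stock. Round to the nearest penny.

H-model: P₀ = D₀[(1+g_L) + H(g_S−g_L)]/(r−g_L), with H = 12/2 = 6.
P₀ = 11.38 × [(1+0.055) + 6×(0.194−0.055)] / (0.1325−0.055)
   = 11.38 × 1.8890 / 0.0775 = 277.3783

£277.38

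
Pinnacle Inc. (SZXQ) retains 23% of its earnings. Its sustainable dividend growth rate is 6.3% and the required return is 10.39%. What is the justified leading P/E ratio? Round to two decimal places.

18.83

Payout ratio b = 1 − 0.23 = 0.77.
Justified leading P/E = b/(r−g) = 0.77/(0.1039−0.063) = 18.8264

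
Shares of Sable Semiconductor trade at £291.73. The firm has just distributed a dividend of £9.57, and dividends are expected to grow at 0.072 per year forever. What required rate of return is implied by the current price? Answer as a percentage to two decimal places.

Rearranging the constant-growth DDM: r = D₁/P₀ + g.
D₁ = 9.57 × (1 + 0.072) = 10.2590.
r = 10.2590 / 291.73 + 0.072 = 0.03517 + 0.072 = 0.10717

10.72%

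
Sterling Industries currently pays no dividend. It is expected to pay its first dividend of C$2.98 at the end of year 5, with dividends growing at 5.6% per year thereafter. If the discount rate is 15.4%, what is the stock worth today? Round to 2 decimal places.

Deferred-dividend DDM. At t=4 the remaining stream is a growing perpetuity with first payment D_5 = 2.98.
V_4 = D_5/(r−g) = 2.98/(0.154−0.056) = 30.4082
P₀ = V_4/(1+r)^4 = 30.4082/(1+0.154)^4 = 17.1462

C$17.15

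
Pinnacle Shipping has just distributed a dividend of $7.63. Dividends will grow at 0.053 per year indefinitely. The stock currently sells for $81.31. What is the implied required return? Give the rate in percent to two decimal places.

Rearranging the constant-growth DDM: r = D₁/P₀ + g.
D₁ = 7.63 × (1 + 0.053) = 8.0344.
r = 8.0344 / 81.31 + 0.053 = 0.09881 + 0.053 = 0.15181

15.18%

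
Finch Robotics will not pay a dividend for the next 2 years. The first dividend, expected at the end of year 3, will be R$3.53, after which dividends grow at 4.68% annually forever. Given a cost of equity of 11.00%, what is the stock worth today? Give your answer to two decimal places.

R$45.33

Deferred-dividend DDM. At t=2 the remaining stream is a growing perpetuity with first payment D_3 = 3.53.
V_2 = D_3/(r−g) = 3.53/(0.11−0.0468) = 55.8544
P₀ = V_2/(1+r)^2 = 55.8544/(1+0.11)^2 = 45.3327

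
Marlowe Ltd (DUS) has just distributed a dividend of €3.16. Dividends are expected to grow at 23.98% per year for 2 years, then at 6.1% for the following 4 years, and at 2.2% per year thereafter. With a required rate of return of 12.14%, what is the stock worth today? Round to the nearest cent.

€52.66

Three-stage DDM. Project D₁…D_6; terminal Gordon value at t=6 with g = 0.022; discount at r = 0.1214.
D_1 = 3.9178
D_2 = 4.8572
D_3 = 5.1535
D_4 = 5.4679
D_5 = 5.8014
D_6 = 6.1553
TV_6 = 6.2908/(0.1214−0.022) = 63.2873
P₀ = Σ Dₜ/(1+r)ᵗ + TV_6/(1+r)^6 = 52.6587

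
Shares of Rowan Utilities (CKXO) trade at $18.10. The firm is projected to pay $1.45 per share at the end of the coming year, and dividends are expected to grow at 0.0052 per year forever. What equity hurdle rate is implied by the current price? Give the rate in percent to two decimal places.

8.53%

Rearranging the constant-growth DDM: r = D₁/P₀ + g.
r = 1.4500 / 18.10 + 0.0052 = 0.08011 + 0.0052 = 0.08531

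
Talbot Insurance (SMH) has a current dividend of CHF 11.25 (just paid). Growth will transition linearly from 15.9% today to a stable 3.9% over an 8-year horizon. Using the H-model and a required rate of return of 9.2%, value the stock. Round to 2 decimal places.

CHF 322.43

H-model: P₀ = D₀[(1+g_L) + H(g_S−g_L)]/(r−g_L), with H = 8/2 = 4.
P₀ = 11.25 × [(1+0.039) + 4×(0.159−0.039)] / (0.092−0.039)
   = 11.25 × 1.5190 / 0.053 = 322.4292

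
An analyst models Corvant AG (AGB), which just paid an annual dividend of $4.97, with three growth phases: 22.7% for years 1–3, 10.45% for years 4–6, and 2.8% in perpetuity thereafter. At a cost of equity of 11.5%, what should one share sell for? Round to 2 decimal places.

$113.68

Three-stage DDM. Project D₁…D_6; terminal Gordon value at t=6 with g = 0.028; discount at r = 0.115.
D_1 = 6.0982
D_2 = 7.4825
D_3 = 9.1810
D_4 = 10.1404
D_5 = 11.2001
D_6 = 12.3705
TV_6 = 12.7169/(0.115−0.028) = 146.1710
P₀ = Σ Dₜ/(1+r)ᵗ + TV_6/(1+r)^6 = 113.6783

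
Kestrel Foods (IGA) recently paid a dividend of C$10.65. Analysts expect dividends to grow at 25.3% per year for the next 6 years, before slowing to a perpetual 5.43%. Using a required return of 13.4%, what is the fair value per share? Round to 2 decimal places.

C$348.31

Two-stage DDM. Project D₁…D_6 at 0.253, terminal growth 0.0543, discount at r = 0.134.
D_1 = 13.3445
D_2 = 16.7206
D_3 = 20.9509
D_4 = 26.2515
D_5 = 32.8931
D_6 = 41.2151
Terminal value at t=6: TV = D_7/(r−g) = 43.4530/(0.134−0.0543) = 545.2076
P₀ = 13.3445/(1+0.134)^1 + 16.7206/(1+0.134)^2 + 20.9509/(1+0.134)^3 + 26.2515/(1+0.134)^4 + 32.8931/(1+0.134)^5 + 41.2151/(1+0.134)^6 + 545.2076/(1+0.134)^6 = 348.3127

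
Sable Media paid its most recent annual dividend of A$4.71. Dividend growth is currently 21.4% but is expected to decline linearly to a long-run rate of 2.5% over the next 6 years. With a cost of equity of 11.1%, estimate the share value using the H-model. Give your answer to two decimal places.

H-model: P₀ = D₀[(1+g_L) + H(g_S−g_L)]/(r−g_L), with H = 6/2 = 3.
P₀ = 4.71 × [(1+0.025) + 3×(0.214−0.025)] / (0.111−0.025)
   = 4.71 × 1.5920 / 0.086 = 87.1898

A$87.19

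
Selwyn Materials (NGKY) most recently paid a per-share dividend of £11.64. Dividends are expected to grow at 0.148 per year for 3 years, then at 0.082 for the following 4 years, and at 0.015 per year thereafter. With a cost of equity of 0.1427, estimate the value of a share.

Three-stage DDM. Project D₁…D_7; terminal Gordon value at t=7 with g = 0.015; discount at r = 0.1427.
D_1 = 13.3627
D_2 = 15.3404
D_3 = 17.6108
D_4 = 19.0549
D_5 = 20.6174
D_6 = 22.3080
D_7 = 24.1372
TV_7 = 24.4993/(0.1427−0.015) = 191.8505
P₀ = Σ Dₜ/(1+r)ᵗ + TV_7/(1+r)^7 = 151.9219

£151.92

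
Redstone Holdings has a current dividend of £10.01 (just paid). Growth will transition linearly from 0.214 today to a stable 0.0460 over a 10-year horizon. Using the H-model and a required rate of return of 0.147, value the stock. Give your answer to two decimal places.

£186.92

H-model: P₀ = D₀[(1+g_L) + H(g_S−g_L)]/(r−g_L), with H = 10/2 = 5.
P₀ = 10.01 × [(1+0.046) + 5×(0.214−0.046)] / (0.147−0.046)
   = 10.01 × 1.8860 / 0.101 = 186.9194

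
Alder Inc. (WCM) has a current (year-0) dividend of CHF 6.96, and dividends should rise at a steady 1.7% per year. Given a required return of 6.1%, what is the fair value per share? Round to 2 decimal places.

Gordon growth model: P₀ = D₁/(r − g). D₁ = 6.96 × (1 + 0.017) = 7.0783.
P₀ = 7.0783 / (0.061 − 0.017) = 7.0783 / 0.044 = 160.8709

CHF 160.87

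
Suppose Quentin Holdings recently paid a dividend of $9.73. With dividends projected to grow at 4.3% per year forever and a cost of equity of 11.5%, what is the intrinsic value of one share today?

Gordon growth model: P₀ = D₁/(r − g). D₁ = 9.73 × (1 + 0.043) = 10.1484.
P₀ = 10.1484 / (0.115 − 0.043) = 10.1484 / 0.072 = 140.9499

$140.95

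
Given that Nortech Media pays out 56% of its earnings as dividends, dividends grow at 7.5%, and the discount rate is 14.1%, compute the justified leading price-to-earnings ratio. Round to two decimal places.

Justified leading P/E = b/(r−g) = 0.56/(0.141−0.075) = 8.4848

8.48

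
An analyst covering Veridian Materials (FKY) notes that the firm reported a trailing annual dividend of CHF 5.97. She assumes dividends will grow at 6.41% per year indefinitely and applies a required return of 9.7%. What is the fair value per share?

Gordon growth model: P₀ = D₁/(r − g). D₁ = 5.97 × (1 + 0.0641) = 6.3527.
P₀ = 6.3527 / (0.097 − 0.0641) = 6.3527 / 0.0329 = 193.0905

CHF 193.09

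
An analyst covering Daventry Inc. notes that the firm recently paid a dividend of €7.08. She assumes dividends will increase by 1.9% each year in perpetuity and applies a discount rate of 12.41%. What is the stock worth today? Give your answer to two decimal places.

€68.64

Gordon growth model: P₀ = D₁/(r − g). D₁ = 7.08 × (1 + 0.019) = 7.2145.
P₀ = 7.2145 / (0.1241 − 0.019) = 7.2145 / 0.1051 = 68.6443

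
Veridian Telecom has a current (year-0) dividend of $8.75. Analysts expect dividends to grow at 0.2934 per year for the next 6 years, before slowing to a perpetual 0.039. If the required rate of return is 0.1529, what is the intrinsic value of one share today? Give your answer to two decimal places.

Two-stage DDM. Project D₁…D_6 at 0.2934, terminal growth 0.039, discount at r = 0.1529.
D_1 = 11.3173
D_2 = 14.6377
D_3 = 18.9324
D_4 = 24.4872
D_5 = 31.6718
D_6 = 40.9643
Terminal value at t=6: TV = D_7/(r−g) = 42.5619/(0.1529−0.039) = 373.6776
P₀ = 11.3173/(1+0.1529)^1 + 14.6377/(1+0.1529)^2 + 18.9324/(1+0.1529)^3 + 24.4872/(1+0.1529)^4 + 31.6718/(1+0.1529)^5 + 40.9643/(1+0.1529)^6 + 373.6776/(1+0.1529)^6 = 239.1659

$239.17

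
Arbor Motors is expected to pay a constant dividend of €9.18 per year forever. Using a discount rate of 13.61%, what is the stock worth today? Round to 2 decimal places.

€67.45

Zero-growth DDM (perpetuity): P₀ = D/r = 9.18 / 0.1361 = 67.4504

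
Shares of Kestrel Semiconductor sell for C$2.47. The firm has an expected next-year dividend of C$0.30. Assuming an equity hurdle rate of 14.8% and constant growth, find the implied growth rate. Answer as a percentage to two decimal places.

From P₀ = D₁/(r − g), the implied growth is g = r − D₁/P₀.
g = 0.148 − 0.30/2.47 = 0.148 − 0.12146 = 0.02654

2.65%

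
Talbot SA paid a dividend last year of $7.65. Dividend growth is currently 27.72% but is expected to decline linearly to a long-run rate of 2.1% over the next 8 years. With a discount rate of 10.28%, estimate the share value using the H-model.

$191.32

H-model: P₀ = D₀[(1+g_L) + H(g_S−g_L)]/(r−g_L), with H = 8/2 = 4.
P₀ = 7.65 × [(1+0.021) + 4×(0.2772−0.021)] / (0.1028−0.021)
   = 7.65 × 2.0458 / 0.0818 = 191.3248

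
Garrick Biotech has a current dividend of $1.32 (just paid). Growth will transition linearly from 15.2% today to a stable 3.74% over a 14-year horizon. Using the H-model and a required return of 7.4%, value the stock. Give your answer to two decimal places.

$66.35

H-model: P₀ = D₀[(1+g_L) + H(g_S−g_L)]/(r−g_L), with H = 14/2 = 7.
P₀ = 1.32 × [(1+0.0374) + 7×(0.152−0.0374)] / (0.074−0.0374)
   = 1.32 × 1.8396 / 0.0366 = 66.3462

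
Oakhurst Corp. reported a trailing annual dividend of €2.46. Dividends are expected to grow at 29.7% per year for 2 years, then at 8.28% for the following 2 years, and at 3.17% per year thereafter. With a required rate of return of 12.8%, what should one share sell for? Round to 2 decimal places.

Three-stage DDM. Project D₁…D_4; terminal Gordon value at t=4 with g = 0.0317; discount at r = 0.128.
D_1 = 3.1906
D_2 = 4.1382
D_3 = 4.4809
D_4 = 4.8519
TV_4 = 5.0057/(0.128−0.0317) = 51.9803
P₀ = Σ Dₜ/(1+r)ᵗ + TV_4/(1+r)^4 = 44.3070

€44.31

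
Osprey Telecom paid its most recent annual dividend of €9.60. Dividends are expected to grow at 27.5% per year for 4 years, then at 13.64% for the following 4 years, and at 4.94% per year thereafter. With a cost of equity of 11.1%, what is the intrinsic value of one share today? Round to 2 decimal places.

€435.84

Three-stage DDM. Project D₁…D_8; terminal Gordon value at t=8 with g = 0.0494; discount at r = 0.111.
D_1 = 12.2400
D_2 = 15.6060
D_3 = 19.8976
D_4 = 25.3695
D_5 = 28.8299
D_6 = 32.7623
D_7 = 37.2311
D_8 = 42.3094
TV_8 = 44.3995/(0.111−0.0494) = 720.7709
P₀ = Σ Dₜ/(1+r)ᵗ + TV_8/(1+r)^8 = 435.8397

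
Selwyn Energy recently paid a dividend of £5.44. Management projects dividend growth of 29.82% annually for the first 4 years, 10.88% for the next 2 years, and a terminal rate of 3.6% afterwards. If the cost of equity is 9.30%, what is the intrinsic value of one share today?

£258.71

Three-stage DDM. Project D₁…D_6; terminal Gordon value at t=6 with g = 0.036; discount at r = 0.093.
D_1 = 7.0622
D_2 = 9.1682
D_3 = 11.9021
D_4 = 15.4513
D_5 = 17.1324
D_6 = 18.9964
TV_6 = 19.6803/(0.093−0.036) = 345.2683
P₀ = Σ Dₜ/(1+r)ᵗ + TV_6/(1+r)^6 = 258.7068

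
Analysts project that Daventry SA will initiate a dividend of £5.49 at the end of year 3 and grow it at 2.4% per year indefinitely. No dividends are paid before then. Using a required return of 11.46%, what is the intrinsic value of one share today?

£48.78

Deferred-dividend DDM. At t=2 the remaining stream is a growing perpetuity with first payment D_3 = 5.49.
V_2 = D_3/(r−g) = 5.49/(0.1146−0.024) = 60.5960
P₀ = V_2/(1+r)^2 = 60.5960/(1+0.1146)^2 = 48.7760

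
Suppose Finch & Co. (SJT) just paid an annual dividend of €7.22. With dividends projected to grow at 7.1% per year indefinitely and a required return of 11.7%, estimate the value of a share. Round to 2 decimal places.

Gordon growth model: P₀ = D₁/(r − g). D₁ = 7.22 × (1 + 0.071) = 7.7326.
P₀ = 7.7326 / (0.117 − 0.071) = 7.7326 / 0.046 = 168.1004

€168.10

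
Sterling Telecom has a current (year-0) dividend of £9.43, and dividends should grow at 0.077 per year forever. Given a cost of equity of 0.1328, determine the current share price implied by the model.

£182.01

Gordon growth model: P₀ = D₁/(r − g). D₁ = 9.43 × (1 + 0.077) = 10.1561.
P₀ = 10.1561 / (0.1328 − 0.077) = 10.1561 / 0.0558 = 182.0091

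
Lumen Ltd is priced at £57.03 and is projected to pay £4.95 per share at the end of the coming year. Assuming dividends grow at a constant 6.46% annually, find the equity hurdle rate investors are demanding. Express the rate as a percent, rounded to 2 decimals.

Rearranging the constant-growth DDM: r = D₁/P₀ + g.
r = 4.9500 / 57.03 + 0.0646 = 0.08680 + 0.0646 = 0.15140

15.14%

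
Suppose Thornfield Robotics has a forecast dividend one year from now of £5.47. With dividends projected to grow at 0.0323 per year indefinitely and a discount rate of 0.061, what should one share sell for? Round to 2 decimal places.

£190.59

Gordon growth model: P₀ = D₁/(r − g), with D₁ = 5.47 given directly.
P₀ = 5.4700 / (0.061 − 0.0323) = 5.4700 / 0.0287 = 190.5923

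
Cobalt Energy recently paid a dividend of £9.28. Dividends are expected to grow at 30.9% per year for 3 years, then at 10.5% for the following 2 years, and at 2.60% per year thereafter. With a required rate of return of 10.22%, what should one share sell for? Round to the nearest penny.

Three-stage DDM. Project D₁…D_5; terminal Gordon value at t=5 with g = 0.026; discount at r = 0.1022.
D_1 = 12.1475
D_2 = 15.9011
D_3 = 20.8145
D_4 = 23.0001
D_5 = 25.4151
TV_5 = 26.0759/(0.1022−0.026) = 342.2030
P₀ = Σ Dₜ/(1+r)ᵗ + TV_5/(1+r)^5 = 281.2322

£281.23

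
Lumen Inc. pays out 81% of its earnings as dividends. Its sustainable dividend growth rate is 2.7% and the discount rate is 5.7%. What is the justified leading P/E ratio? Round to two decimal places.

Justified leading P/E = b/(r−g) = 0.81/(0.057−0.027) = 27.0000

27.00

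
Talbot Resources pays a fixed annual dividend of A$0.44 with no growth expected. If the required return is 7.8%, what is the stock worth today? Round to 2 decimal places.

A$5.64

Zero-growth DDM (perpetuity): P₀ = D/r = 0.44 / 0.078 = 5.6410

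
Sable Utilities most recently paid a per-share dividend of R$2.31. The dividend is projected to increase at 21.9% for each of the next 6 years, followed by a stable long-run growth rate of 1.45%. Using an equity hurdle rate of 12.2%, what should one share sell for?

R$54.57

Two-stage DDM. Project D₁…D_6 at 0.219, terminal growth 0.0145, discount at r = 0.122.
D_1 = 2.8159
D_2 = 3.4326
D_3 = 4.1843
D_4 = 5.1007
D_5 = 6.2177
D_6 = 7.5794
Terminal value at t=6: TV = D_7/(r−g) = 7.6893/(0.122−0.0145) = 71.5283
P₀ = 2.8159/(1+0.122)^1 + 3.4326/(1+0.122)^2 + 4.1843/(1+0.122)^3 + 5.1007/(1+0.122)^4 + 6.2177/(1+0.122)^5 + 7.5794/(1+0.122)^6 + 71.5283/(1+0.122)^6 = 54.5657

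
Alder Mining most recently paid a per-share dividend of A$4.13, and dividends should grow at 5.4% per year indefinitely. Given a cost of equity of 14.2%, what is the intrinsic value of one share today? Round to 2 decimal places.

A$49.47

Gordon growth model: P₀ = D₁/(r − g). D₁ = 4.13 × (1 + 0.054) = 4.3530.
P₀ = 4.3530 / (0.142 − 0.054) = 4.3530 / 0.088 = 49.4661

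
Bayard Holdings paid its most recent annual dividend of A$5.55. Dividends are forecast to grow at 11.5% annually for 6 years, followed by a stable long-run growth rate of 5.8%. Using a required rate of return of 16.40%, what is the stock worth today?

Two-stage DDM. Project D₁…D_6 at 0.115, terminal growth 0.058, discount at r = 0.164.
D_1 = 6.1883
D_2 = 6.8999
D_3 = 7.6934
D_4 = 8.5781
D_5 = 9.5646
D_6 = 10.6645
Terminal value at t=6: TV = D_7/(r−g) = 11.2831/(0.164−0.058) = 106.4442
P₀ = 6.1883/(1+0.164)^1 + 6.8999/(1+0.164)^2 + 7.6934/(1+0.164)^3 + 8.5781/(1+0.164)^4 + 9.5646/(1+0.164)^5 + 10.6645/(1+0.164)^6 + 106.4442/(1+0.164)^6 = 71.5199

A$71.52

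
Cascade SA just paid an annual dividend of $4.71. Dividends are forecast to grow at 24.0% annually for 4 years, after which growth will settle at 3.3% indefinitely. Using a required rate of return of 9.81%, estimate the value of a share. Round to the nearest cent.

Two-stage DDM. Project D₁…D_4 at 0.24, terminal growth 0.033, discount at r = 0.0981.
D_1 = 5.8404
D_2 = 7.2421
D_3 = 8.9802
D_4 = 11.1354
Terminal value at t=4: TV = D_5/(r−g) = 11.5029/(0.0981−0.033) = 176.6961
P₀ = 5.8404/(1+0.0981)^1 + 7.2421/(1+0.0981)^2 + 8.9802/(1+0.0981)^3 + 11.1354/(1+0.0981)^4 + 176.6961/(1+0.0981)^4 = 147.2883

$147.29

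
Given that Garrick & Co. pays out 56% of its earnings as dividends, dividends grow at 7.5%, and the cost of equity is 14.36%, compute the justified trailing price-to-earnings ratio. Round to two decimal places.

Justified trailing P/E = b(1+g)/(r−g) = 0.56×(1+0.075)/(0.1436−0.075) = 8.7755

8.78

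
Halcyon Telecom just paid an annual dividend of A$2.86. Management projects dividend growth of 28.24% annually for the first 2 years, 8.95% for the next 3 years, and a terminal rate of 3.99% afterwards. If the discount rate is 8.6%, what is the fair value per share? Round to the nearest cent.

A$110.24

Three-stage DDM. Project D₁…D_5; terminal Gordon value at t=5 with g = 0.0399; discount at r = 0.086.
D_1 = 3.6677
D_2 = 4.7034
D_3 = 5.1244
D_4 = 5.5830
D_5 = 6.0827
TV_5 = 6.3254/(0.086−0.0399) = 137.2099
P₀ = Σ Dₜ/(1+r)ᵗ + TV_5/(1+r)^5 = 110.2379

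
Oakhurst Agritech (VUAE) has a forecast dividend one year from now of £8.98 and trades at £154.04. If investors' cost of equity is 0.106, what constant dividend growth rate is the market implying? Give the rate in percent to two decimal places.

From P₀ = D₁/(r − g), the implied growth is g = r − D₁/P₀.
g = 0.106 − 8.98/154.04 = 0.106 − 0.05830 = 0.04770

4.77%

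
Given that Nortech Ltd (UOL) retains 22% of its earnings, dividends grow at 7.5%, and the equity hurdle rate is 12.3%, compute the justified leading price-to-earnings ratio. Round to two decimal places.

16.25

Payout ratio b = 1 − 0.22 = 0.78.
Justified leading P/E = b/(r−g) = 0.78/(0.123−0.075) = 16.2500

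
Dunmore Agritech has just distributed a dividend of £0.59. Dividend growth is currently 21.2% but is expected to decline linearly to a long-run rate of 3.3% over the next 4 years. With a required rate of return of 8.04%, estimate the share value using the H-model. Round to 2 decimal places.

£17.31

H-model: P₀ = D₀[(1+g_L) + H(g_S−g_L)]/(r−g_L), with H = 4/2 = 2.
P₀ = 0.59 × [(1+0.033) + 2×(0.212−0.033)] / (0.0804−0.033)
   = 0.59 × 1.3910 / 0.0474 = 17.3141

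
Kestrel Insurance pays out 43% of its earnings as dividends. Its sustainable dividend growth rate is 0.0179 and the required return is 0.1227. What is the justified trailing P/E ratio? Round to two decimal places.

4.18

Justified trailing P/E = b(1+g)/(r−g) = 0.43×(1+0.0179)/(0.1227−0.0179) = 4.1765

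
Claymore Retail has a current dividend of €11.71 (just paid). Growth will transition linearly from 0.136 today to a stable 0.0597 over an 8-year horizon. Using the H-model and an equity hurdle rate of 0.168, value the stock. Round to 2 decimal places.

€147.58

H-model: P₀ = D₀[(1+g_L) + H(g_S−g_L)]/(r−g_L), with H = 8/2 = 4.
P₀ = 11.71 × [(1+0.0597) + 4×(0.136−0.0597)] / (0.168−0.0597)
   = 11.71 × 1.3649 / 0.1083 = 147.5806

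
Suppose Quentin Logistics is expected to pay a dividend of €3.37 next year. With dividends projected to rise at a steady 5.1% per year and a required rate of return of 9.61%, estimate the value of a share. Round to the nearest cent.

€74.72

Gordon growth model: P₀ = D₁/(r − g), with D₁ = 3.37 given directly.
P₀ = 3.3700 / (0.0961 − 0.051) = 3.3700 / 0.0451 = 74.7228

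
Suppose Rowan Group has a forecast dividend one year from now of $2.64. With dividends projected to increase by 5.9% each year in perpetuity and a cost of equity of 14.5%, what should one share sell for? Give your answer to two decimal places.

$30.70

Gordon growth model: P₀ = D₁/(r − g), with D₁ = 2.64 given directly.
P₀ = 2.6400 / (0.145 − 0.059) = 2.6400 / 0.086 = 30.6977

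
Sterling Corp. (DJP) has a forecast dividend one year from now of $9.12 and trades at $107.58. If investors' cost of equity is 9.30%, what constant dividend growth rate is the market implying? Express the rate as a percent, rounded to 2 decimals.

0.82%

From P₀ = D₁/(r − g), the implied growth is g = r − D₁/P₀.
g = 0.093 − 9.12/107.58 = 0.093 − 0.08477 = 0.00823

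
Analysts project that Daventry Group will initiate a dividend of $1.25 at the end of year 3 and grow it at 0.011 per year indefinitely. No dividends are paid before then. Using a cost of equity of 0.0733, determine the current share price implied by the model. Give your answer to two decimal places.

$17.42

Deferred-dividend DDM. At t=2 the remaining stream is a growing perpetuity with first payment D_3 = 1.25.
V_2 = D_3/(r−g) = 1.25/(0.0733−0.011) = 20.0642
P₀ = V_2/(1+r)^2 = 20.0642/(1+0.0733)^2 = 17.4173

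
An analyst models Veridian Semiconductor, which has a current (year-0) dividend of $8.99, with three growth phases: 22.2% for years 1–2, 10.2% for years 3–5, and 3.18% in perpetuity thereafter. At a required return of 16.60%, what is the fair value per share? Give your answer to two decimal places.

$109.88

Three-stage DDM. Project D₁…D_5; terminal Gordon value at t=5 with g = 0.0318; discount at r = 0.166.
D_1 = 10.9858
D_2 = 13.4246
D_3 = 14.7939
D_4 = 16.3029
D_5 = 17.9658
TV_5 = 18.5371/(0.166−0.0318) = 138.1306
P₀ = Σ Dₜ/(1+r)ᵗ + TV_5/(1+r)^5 = 109.8753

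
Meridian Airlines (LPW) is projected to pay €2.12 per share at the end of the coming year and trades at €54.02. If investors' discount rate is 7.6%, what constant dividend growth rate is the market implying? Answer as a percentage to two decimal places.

3.68%

From P₀ = D₁/(r − g), the implied growth is g = r − D₁/P₀.
g = 0.076 − 2.12/54.02 = 0.076 − 0.03924 = 0.03676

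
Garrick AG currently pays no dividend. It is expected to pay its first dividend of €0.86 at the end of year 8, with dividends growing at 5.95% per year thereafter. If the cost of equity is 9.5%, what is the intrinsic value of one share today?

Deferred-dividend DDM. At t=7 the remaining stream is a growing perpetuity with first payment D_8 = 0.86.
V_7 = D_8/(r−g) = 0.86/(0.095−0.0595) = 24.2254
P₀ = V_7/(1+r)^7 = 24.2254/(1+0.095)^7 = 12.8343

€12.83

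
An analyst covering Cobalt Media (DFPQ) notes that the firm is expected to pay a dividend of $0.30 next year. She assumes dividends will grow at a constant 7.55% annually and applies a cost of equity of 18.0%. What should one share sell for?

$2.87

Gordon growth model: P₀ = D₁/(r − g), with D₁ = 0.30 given directly.
P₀ = 0.3000 / (0.18 − 0.0755) = 0.3000 / 0.1045 = 2.8708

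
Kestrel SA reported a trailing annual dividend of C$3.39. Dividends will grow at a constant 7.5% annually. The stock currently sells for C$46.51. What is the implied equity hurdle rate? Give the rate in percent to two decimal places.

Rearranging the constant-growth DDM: r = D₁/P₀ + g.
D₁ = 3.39 × (1 + 0.075) = 3.6442.
r = 3.6442 / 46.51 + 0.075 = 0.07835 + 0.075 = 0.15335

15.34%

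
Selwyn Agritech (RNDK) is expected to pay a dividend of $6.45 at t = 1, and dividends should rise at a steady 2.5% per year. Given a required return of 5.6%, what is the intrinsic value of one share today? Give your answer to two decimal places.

Gordon growth model: P₀ = D₁/(r − g), with D₁ = 6.45 given directly.
P₀ = 6.4500 / (0.056 − 0.025) = 6.4500 / 0.031 = 208.0645

$208.06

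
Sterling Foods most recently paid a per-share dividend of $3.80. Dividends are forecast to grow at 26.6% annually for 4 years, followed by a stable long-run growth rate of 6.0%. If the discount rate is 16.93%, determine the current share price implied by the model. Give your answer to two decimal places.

Two-stage DDM. Project D₁…D_4 at 0.266, terminal growth 0.06, discount at r = 0.1693.
D_1 = 4.8108
D_2 = 6.0905
D_3 = 7.7105
D_4 = 9.7615
Terminal value at t=4: TV = D_5/(r−g) = 10.3472/(0.1693−0.06) = 94.6682
P₀ = 4.8108/(1+0.1693)^1 + 6.0905/(1+0.1693)^2 + 7.7105/(1+0.1693)^3 + 9.7615/(1+0.1693)^4 + 94.6682/(1+0.1693)^4 = 69.2541

$69.25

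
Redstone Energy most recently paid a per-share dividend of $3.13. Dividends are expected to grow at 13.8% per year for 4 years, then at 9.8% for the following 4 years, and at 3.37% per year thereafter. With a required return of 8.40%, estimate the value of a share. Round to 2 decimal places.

Three-stage DDM. Project D₁…D_8; terminal Gordon value at t=8 with g = 0.0337; discount at r = 0.084.
D_1 = 3.5619
D_2 = 4.0535
D_3 = 4.6129
D_4 = 5.2494
D_5 = 5.7639
D_6 = 6.3288
D_7 = 6.9490
D_8 = 7.6300
TV_8 = 7.8871/(0.084−0.0337) = 156.8012
P₀ = Σ Dₜ/(1+r)ᵗ + TV_8/(1+r)^8 = 112.1097

$112.11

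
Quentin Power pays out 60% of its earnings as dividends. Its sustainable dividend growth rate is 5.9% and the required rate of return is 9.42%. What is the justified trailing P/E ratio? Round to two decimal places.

18.05

Justified trailing P/E = b(1+g)/(r−g) = 0.60×(1+0.059)/(0.0942−0.059) = 18.0511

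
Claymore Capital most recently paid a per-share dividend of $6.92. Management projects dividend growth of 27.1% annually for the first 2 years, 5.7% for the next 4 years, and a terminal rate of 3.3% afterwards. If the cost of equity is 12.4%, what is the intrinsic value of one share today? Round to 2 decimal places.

$125.65

Three-stage DDM. Project D₁…D_6; terminal Gordon value at t=6 with g = 0.033; discount at r = 0.124.
D_1 = 8.7953
D_2 = 11.1789
D_3 = 11.8160
D_4 = 12.4896
D_5 = 13.2015
D_6 = 13.9539
TV_6 = 14.4144/(0.124−0.033) = 158.4003
P₀ = Σ Dₜ/(1+r)ᵗ + TV_6/(1+r)^6 = 125.6499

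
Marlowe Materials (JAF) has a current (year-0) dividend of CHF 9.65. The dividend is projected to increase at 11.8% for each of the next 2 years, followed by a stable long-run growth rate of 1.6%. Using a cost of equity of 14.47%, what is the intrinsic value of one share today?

Two-stage DDM. Project D₁…D_2 at 0.118, terminal growth 0.016, discount at r = 0.1447.
D_1 = 10.7887
D_2 = 12.0618
Terminal value at t=2: TV = D_3/(r−g) = 12.2548/(0.1447−0.016) = 95.2195
P₀ = 10.7887/(1+0.1447)^1 + 12.0618/(1+0.1447)^2 + 95.2195/(1+0.1447)^2 = 91.2979

CHF 91.30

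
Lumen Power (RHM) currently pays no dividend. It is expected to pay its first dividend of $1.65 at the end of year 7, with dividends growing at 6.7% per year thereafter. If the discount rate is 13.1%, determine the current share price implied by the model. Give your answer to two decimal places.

Deferred-dividend DDM. At t=6 the remaining stream is a growing perpetuity with first payment D_7 = 1.65.
V_6 = D_7/(r−g) = 1.65/(0.131−0.067) = 25.7812
P₀ = V_6/(1+r)^6 = 25.7812/(1+0.131)^6 = 12.3177

$12.32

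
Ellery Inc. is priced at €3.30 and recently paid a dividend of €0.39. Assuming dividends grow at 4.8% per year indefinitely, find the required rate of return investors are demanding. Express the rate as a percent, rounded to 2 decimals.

17.19%

Rearranging the constant-growth DDM: r = D₁/P₀ + g.
D₁ = 0.39 × (1 + 0.048) = 0.4087.
r = 0.4087 / 3.30 + 0.048 = 0.12385 + 0.048 = 0.17185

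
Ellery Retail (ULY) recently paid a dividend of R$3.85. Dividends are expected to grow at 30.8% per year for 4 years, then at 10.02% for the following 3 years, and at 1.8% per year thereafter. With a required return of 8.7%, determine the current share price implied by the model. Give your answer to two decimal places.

R$173.28

Three-stage DDM. Project D₁…D_7; terminal Gordon value at t=7 with g = 0.018; discount at r = 0.087.
D_1 = 5.0358
D_2 = 6.5868
D_3 = 8.6156
D_4 = 11.2692
D_5 = 12.3983
D_6 = 13.6406
D_7 = 15.0074
TV_7 = 15.2776/(0.087−0.018) = 221.4141
P₀ = Σ Dₜ/(1+r)ᵗ + TV_7/(1+r)^7 = 173.2763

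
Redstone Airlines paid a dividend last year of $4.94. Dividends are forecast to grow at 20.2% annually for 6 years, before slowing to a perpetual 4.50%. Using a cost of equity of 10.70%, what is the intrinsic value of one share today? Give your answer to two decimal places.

Two-stage DDM. Project D₁…D_6 at 0.202, terminal growth 0.045, discount at r = 0.107.
D_1 = 5.9379
D_2 = 7.1373
D_3 = 8.5791
D_4 = 10.3120
D_5 = 12.3951
D_6 = 14.8989
Terminal value at t=6: TV = D_7/(r−g) = 15.5693/(0.107−0.045) = 251.1183
P₀ = 5.9379/(1+0.107)^1 + 7.1373/(1+0.107)^2 + 8.5791/(1+0.107)^3 + 10.3120/(1+0.107)^4 + 12.3951/(1+0.107)^5 + 14.8989/(1+0.107)^6 + 251.1183/(1+0.107)^6 = 176.3871

$176.39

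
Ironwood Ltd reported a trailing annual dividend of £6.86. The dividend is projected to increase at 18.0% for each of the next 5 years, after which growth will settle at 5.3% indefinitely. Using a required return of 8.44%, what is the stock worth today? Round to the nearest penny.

Two-stage DDM. Project D₁…D_5 at 0.18, terminal growth 0.053, discount at r = 0.0844.
D_1 = 8.0948
D_2 = 9.5519
D_3 = 11.2712
D_4 = 13.3000
D_5 = 15.6940
Terminal value at t=5: TV = D_6/(r−g) = 16.5258/(0.0844−0.053) = 526.2994
P₀ = 8.0948/(1+0.0844)^1 + 9.5519/(1+0.0844)^2 + 11.2712/(1+0.0844)^3 + 13.3000/(1+0.0844)^4 + 15.6940/(1+0.0844)^5 + 526.2994/(1+0.0844)^5 = 395.4933

£395.49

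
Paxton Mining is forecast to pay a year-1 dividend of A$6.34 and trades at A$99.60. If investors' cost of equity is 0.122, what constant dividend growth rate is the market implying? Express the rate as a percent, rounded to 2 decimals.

From P₀ = D₁/(r − g), the implied growth is g = r − D₁/P₀.
g = 0.122 − 6.34/99.60 = 0.122 − 0.06365 = 0.05835

5.83%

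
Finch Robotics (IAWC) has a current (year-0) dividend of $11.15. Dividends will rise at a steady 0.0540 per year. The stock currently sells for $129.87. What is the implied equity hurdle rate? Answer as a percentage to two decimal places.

14.45%

Rearranging the constant-growth DDM: r = D₁/P₀ + g.
D₁ = 11.15 × (1 + 0.054) = 11.7521.
r = 11.7521 / 129.87 + 0.054 = 0.09049 + 0.054 = 0.14449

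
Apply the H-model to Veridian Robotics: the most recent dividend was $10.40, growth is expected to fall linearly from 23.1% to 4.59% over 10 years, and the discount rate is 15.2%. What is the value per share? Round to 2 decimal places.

H-model: P₀ = D₀[(1+g_L) + H(g_S−g_L)]/(r−g_L), with H = 10/2 = 5.
P₀ = 10.40 × [(1+0.0459) + 5×(0.231−0.0459)] / (0.152−0.0459)
   = 10.40 × 1.9714 / 0.1061 = 193.2381

$193.24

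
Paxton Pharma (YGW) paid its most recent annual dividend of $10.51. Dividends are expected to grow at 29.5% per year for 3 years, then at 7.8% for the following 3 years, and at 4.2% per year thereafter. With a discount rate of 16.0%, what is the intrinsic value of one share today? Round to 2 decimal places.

$181.04

Three-stage DDM. Project D₁…D_6; terminal Gordon value at t=6 with g = 0.042; discount at r = 0.16.
D_1 = 13.6104
D_2 = 17.6255
D_3 = 22.8251
D_4 = 24.6054
D_5 = 26.5246
D_6 = 28.5936
TV_6 = 29.7945/(0.16−0.042) = 252.4957
P₀ = Σ Dₜ/(1+r)ᵗ + TV_6/(1+r)^6 = 181.0438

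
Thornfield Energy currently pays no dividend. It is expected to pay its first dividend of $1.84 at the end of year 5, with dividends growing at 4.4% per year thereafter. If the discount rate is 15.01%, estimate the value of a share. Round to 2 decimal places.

$9.91

Deferred-dividend DDM. At t=4 the remaining stream is a growing perpetuity with first payment D_5 = 1.84.
V_4 = D_5/(r−g) = 1.84/(0.1501−0.044) = 17.3421
P₀ = V_4/(1+r)^4 = 17.3421/(1+0.1501)^4 = 9.9120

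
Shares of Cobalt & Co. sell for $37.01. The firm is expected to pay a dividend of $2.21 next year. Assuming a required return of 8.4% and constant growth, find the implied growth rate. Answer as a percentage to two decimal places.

2.43%

From P₀ = D₁/(r − g), the implied growth is g = r − D₁/P₀.
g = 0.084 − 2.21/37.01 = 0.084 − 0.05971 = 0.02429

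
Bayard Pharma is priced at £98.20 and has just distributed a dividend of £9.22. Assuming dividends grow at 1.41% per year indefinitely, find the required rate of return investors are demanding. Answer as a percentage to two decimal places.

Rearranging the constant-growth DDM: r = D₁/P₀ + g.
D₁ = 9.22 × (1 + 0.0141) = 9.3500.
r = 9.3500 / 98.20 + 0.0141 = 0.09521 + 0.0141 = 0.10931

10.93%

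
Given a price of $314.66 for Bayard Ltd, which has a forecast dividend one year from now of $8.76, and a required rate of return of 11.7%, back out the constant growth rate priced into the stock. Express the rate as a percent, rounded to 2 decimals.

8.92%

From P₀ = D₁/(r − g), the implied growth is g = r − D₁/P₀.
g = 0.117 − 8.76/314.66 = 0.117 − 0.02784 = 0.08916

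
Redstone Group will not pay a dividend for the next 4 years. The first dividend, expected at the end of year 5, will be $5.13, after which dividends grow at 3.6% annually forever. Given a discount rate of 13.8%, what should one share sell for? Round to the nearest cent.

Deferred-dividend DDM. At t=4 the remaining stream is a growing perpetuity with first payment D_5 = 5.13.
V_4 = D_5/(r−g) = 5.13/(0.138−0.036) = 50.2941
P₀ = V_4/(1+r)^4 = 50.2941/(1+0.138)^4 = 29.9880

$29.99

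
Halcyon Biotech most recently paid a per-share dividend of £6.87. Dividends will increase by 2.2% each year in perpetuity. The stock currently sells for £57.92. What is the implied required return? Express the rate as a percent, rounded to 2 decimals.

14.32%

Rearranging the constant-growth DDM: r = D₁/P₀ + g.
D₁ = 6.87 × (1 + 0.022) = 7.0211.
r = 7.0211 / 57.92 + 0.022 = 0.12122 + 0.022 = 0.14322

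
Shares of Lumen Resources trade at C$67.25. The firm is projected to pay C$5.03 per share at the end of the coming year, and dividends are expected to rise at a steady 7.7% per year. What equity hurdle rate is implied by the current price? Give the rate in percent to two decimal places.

Rearranging the constant-growth DDM: r = D₁/P₀ + g.
r = 5.0300 / 67.25 + 0.077 = 0.07480 + 0.077 = 0.15180

15.18%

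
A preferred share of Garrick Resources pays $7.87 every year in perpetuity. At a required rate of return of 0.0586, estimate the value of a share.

$134.30

Zero-growth DDM (perpetuity): P₀ = D/r = 7.87 / 0.0586 = 134.3003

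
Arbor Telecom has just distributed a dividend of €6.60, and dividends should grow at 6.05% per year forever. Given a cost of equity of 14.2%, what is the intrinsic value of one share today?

Gordon growth model: P₀ = D₁/(r − g). D₁ = 6.60 × (1 + 0.0605) = 6.9993.
P₀ = 6.9993 / (0.142 − 0.0605) = 6.9993 / 0.0815 = 85.8810

€85.88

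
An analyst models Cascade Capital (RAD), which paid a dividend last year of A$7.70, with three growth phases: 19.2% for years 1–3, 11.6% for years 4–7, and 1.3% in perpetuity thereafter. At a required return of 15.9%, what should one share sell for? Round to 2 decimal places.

A$104.92

Three-stage DDM. Project D₁…D_7; terminal Gordon value at t=7 with g = 0.013; discount at r = 0.159.
D_1 = 9.1784
D_2 = 10.9407
D_3 = 13.0413
D_4 = 14.5540
D_5 = 16.2423
D_6 = 18.1264
D_7 = 20.2291
TV_7 = 20.4921/(0.159−0.013) = 140.3566
P₀ = Σ Dₜ/(1+r)ᵗ + TV_7/(1+r)^7 = 104.9155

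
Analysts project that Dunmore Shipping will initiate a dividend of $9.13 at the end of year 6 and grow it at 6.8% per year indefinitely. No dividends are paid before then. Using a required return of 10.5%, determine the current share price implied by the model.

$149.78

Deferred-dividend DDM. At t=5 the remaining stream is a growing perpetuity with first payment D_6 = 9.13.
V_5 = D_6/(r−g) = 9.13/(0.105−0.068) = 246.7568
P₀ = V_5/(1+r)^5 = 246.7568/(1+0.105)^5 = 149.7813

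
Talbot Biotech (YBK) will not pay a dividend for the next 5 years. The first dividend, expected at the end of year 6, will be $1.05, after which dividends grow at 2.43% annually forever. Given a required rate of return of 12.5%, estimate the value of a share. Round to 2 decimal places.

Deferred-dividend DDM. At t=5 the remaining stream is a growing perpetuity with first payment D_6 = 1.05.
V_5 = D_6/(r−g) = 1.05/(0.125−0.0243) = 10.4270
P₀ = V_5/(1+r)^5 = 10.4270/(1+0.125)^5 = 5.7863

$5.79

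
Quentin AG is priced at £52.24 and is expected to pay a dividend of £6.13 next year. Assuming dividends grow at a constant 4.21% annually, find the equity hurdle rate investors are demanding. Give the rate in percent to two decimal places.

Rearranging the constant-growth DDM: r = D₁/P₀ + g.
r = 6.1300 / 52.24 + 0.0421 = 0.11734 + 0.0421 = 0.15944

15.94%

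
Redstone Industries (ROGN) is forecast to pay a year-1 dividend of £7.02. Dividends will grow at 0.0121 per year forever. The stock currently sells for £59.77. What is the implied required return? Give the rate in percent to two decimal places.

12.96%

Rearranging the constant-growth DDM: r = D₁/P₀ + g.
r = 7.0200 / 59.77 + 0.0121 = 0.11745 + 0.0121 = 0.12955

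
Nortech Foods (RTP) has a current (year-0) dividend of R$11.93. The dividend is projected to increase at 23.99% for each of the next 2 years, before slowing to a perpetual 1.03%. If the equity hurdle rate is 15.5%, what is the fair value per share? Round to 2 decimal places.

R$122.55

Two-stage DDM. Project D₁…D_2 at 0.2399, terminal growth 0.0103, discount at r = 0.155.
D_1 = 14.7920
D_2 = 18.3406
Terminal value at t=2: TV = D_3/(r−g) = 18.5295/(0.155−0.0103) = 128.0547
P₀ = 14.7920/(1+0.155)^1 + 18.3406/(1+0.155)^2 + 128.0547/(1+0.155)^2 = 122.5465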